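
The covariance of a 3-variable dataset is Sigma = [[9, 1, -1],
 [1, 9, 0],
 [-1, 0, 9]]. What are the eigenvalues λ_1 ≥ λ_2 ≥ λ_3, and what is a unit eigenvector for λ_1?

Step 1 — characteristic polynomial p(λ) = det(λI - Sigma) = λ³ - tr·λ² + c_1·λ - det, where tr = trace, c_1 = sum of the principal 2×2 minors, det = det(Sigma):
  tr = 9 + 9 + 9 = 27,
  c_1 = (9·9 - (1)²) + (9·9 - (-1)²) + (9·9 - (0)²) = 80 + 80 + 81 = 241,
  det = 9·(9·9 - (0)²) - (1)·((1)·9 - (0)·(-1)) + (-1)·((1)·(0) - 9·(-1)) = 9·(81) - (1)·(9) + (-1)·(9) = 711.
  So p(λ) = λ³ - 27λ² + 241λ - 711.
Step 2 — look for an integer root (rational root theorem: any rational root is an integer divisor of 711). Testing λ = 9:
  p(9) = 729 - 2187 + 2169 - 711 = 0  ✓
  Dividing out (λ - 9): p(λ) = (λ - 9)(λ² - 18λ + 79).
Step 3 — remaining eigenvalues from the quadratic λ² - 18λ + 79 = 0:
  Δ = 18² - 4·79 = 324 - 316 = 8,  λ = (18 ± √8)/2 = (18 ± 2.8284)/2 ≈ 10.4142 or 7.5858.
  Sorted: λ_1 = 10.4142,  λ_2 = 9,  λ_3 = 7.5858  (check: sum = 27 = tr ✓).

Step 4 — unit eigenvector for λ_1 ≈ 10.4142: v spans the null space of (Sigma - λ_1 I), whose rows are
  r_1 = (-1.4142, 1, -1),  r_2 = (1, -1.4142, 0),  r_3 = (-1, 0, -1.4142).
  v is orthogonal to every row, so take v ∝ r_1 × r_2 = ((1)·(0) - (-1)·(-1.4142), (-1)·(1) - (-1.4142)·(0), (-1.4142)·(-1.4142) - (1)·(1)) ≈ (-1.4142, -1, 1).
  Rescale (multiply by -1 so the first nonzero entry is positive): u = (1.4142, 1, -1).
  ||u|| = √((1.4142)² + (1)² + (-1)²) = √(4) ≈ 2,  v_1 = u/||u|| ≈ (0.7071, 0.5, -0.5) (||v_1|| = 1).

λ_1 = 10.4142,  λ_2 = 9,  λ_3 = 7.5858;  v_1 ≈ (0.7071, 0.5, -0.5)


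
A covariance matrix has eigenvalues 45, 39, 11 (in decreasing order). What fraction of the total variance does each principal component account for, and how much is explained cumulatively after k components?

Step 1 — total variance = trace(Sigma) = Σ λ_i = 45 + 39 + 11 = 95.

Step 2 — fraction explained by component i = λ_i / Σ λ:
  PC1: 45/95 = 0.4737
  PC2: 39/95 = 0.4105
  PC3: 11/95 = 0.1158

Step 3 — cumulative fraction after k components = (λ_1 + ... + λ_k) / Σ λ:
  k = 1: 45/95 = 0.4737
  k = 2: (45 + 39)/95 = 84/95 = 0.8842
  k = 3: (45 + 39 + 11)/95 = 95/95 = 1

Summary (fraction, with percent):

explained: PC1 0.4737 (47.37%), PC2 0.4105 (41.05%), PC3 0.1158 (11.58%);  cumulative: 0.4737, 0.8842, 1


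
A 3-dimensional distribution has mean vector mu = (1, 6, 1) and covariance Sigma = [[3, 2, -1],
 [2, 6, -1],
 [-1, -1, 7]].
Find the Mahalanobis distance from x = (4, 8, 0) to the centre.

Step 1 — centre the observation: (x - mu) = (3, 2, -1).

Step 2 — invert Sigma (cofactor / det for 3×3, or solve directly):
  Sigma^{-1} = [[0.4409, -0.1398, 0.043],
 [-0.1398, 0.2151, 0.0108],
 [0.043, 0.0108, 0.1505]].

Step 3 — form the quadratic (x - mu)^T · Sigma^{-1} · (x - mu):
  Sigma^{-1} · (x - mu) = (1, 0, 0).
  (x - mu)^T · [Sigma^{-1} · (x - mu)] = (3)·(1) + (2)·(0) + (-1)·(0) = 3.

Step 4 — take square root: d = √(3) ≈ 1.7321.

d(x, mu) = √(3) ≈ 1.7321


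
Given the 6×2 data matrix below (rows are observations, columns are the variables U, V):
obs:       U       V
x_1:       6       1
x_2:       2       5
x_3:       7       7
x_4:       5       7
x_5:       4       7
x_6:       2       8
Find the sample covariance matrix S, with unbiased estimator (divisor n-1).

Step 1 — column means:
  mean(U) = (6 + 2 + 7 + 5 + 4 + 2) / 6 = 26/6 = 4.3333
  mean(V) = (1 + 5 + 7 + 7 + 7 + 8) / 6 = 35/6 = 5.8333

Step 2 — sample covariance S[i,j] = (1/(n-1)) · Σ_k (x_{k,i} - mean_i) · (x_{k,j} - mean_j), with n-1 = 5.
  S[U,U] = ((1.6667)·(1.6667) + (-2.3333)·(-2.3333) + (2.6667)·(2.6667) + (0.6667)·(0.6667) + (-0.3333)·(-0.3333) + (-2.3333)·(-2.3333)) / 5 = 21.3333/5 = 4.2667
  S[U,V] = ((1.6667)·(-4.8333) + (-2.3333)·(-0.8333) + (2.6667)·(1.1667) + (0.6667)·(1.1667) + (-0.3333)·(1.1667) + (-2.3333)·(2.1667)) / 5 = -7.6667/5 = -1.5333
  S[V,V] = ((-4.8333)·(-4.8333) + (-0.8333)·(-0.8333) + (1.1667)·(1.1667) + (1.1667)·(1.1667) + (1.1667)·(1.1667) + (2.1667)·(2.1667)) / 5 = 32.8333/5 = 6.5667

S is symmetric (S[j,i] = S[i,j]). Assembling:

S = [[4.2667, -1.5333],
 [-1.5333, 6.5667]]


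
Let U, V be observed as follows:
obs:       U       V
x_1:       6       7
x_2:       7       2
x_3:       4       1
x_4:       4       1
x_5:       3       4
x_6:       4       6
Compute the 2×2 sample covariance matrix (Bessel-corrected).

Step 1 — column means:
  mean(U) = (6 + 7 + 4 + 4 + 3 + 4) / 6 = 28/6 = 4.6667
  mean(V) = (7 + 2 + 1 + 1 + 4 + 6) / 6 = 21/6 = 3.5

Step 2 — sample covariance S[i,j] = (1/(n-1)) · Σ_k (x_{k,i} - mean_i) · (x_{k,j} - mean_j), with n-1 = 5.
  S[U,U] = ((1.3333)·(1.3333) + (2.3333)·(2.3333) + (-0.6667)·(-0.6667) + (-0.6667)·(-0.6667) + (-1.6667)·(-1.6667) + (-0.6667)·(-0.6667)) / 5 = 11.3333/5 = 2.2667
  S[U,V] = ((1.3333)·(3.5) + (2.3333)·(-1.5) + (-0.6667)·(-2.5) + (-0.6667)·(-2.5) + (-1.6667)·(0.5) + (-0.6667)·(2.5)) / 5 = 2/5 = 0.4
  S[V,V] = ((3.5)·(3.5) + (-1.5)·(-1.5) + (-2.5)·(-2.5) + (-2.5)·(-2.5) + (0.5)·(0.5) + (2.5)·(2.5)) / 5 = 33.5/5 = 6.7

S is symmetric (S[j,i] = S[i,j]). Assembling:

S = [[2.2667, 0.4],
 [0.4, 6.7]]


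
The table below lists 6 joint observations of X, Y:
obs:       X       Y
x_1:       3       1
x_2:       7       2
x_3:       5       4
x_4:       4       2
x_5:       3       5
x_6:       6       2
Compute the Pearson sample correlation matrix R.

Step 1 — column means:
  mean(X) = (3 + 7 + 5 + 4 + 3 + 6) / 6 = 28/6 = 4.6667
  mean(Y) = (1 + 2 + 4 + 2 + 5 + 2) / 6 = 16/6 = 2.6667

Step 2 — sample variances and covariances s[i,j] = (1/(n-1)) · Σ_k (x_{k,i} - mean_i) · (x_{k,j} - mean_j), with n-1 = 5:
  s[X,X] = ((-1.6667)·(-1.6667) + (2.3333)·(2.3333) + (0.3333)·(0.3333) + (-0.6667)·(-0.6667) + (-1.6667)·(-1.6667) + (1.3333)·(1.3333)) / 5 = 13.3333/5 = 2.6667
  s[X,Y] = ((-1.6667)·(-1.6667) + (2.3333)·(-0.6667) + (0.3333)·(1.3333) + (-0.6667)·(-0.6667) + (-1.6667)·(2.3333) + (1.3333)·(-0.6667)) / 5 = -2.6667/5 = -0.5333
  s[Y,Y] = ((-1.6667)·(-1.6667) + (-0.6667)·(-0.6667) + (1.3333)·(1.3333) + (-0.6667)·(-0.6667) + (2.3333)·(2.3333) + (-0.6667)·(-0.6667)) / 5 = 11.3333/5 = 2.2667
  Sample standard deviations s_i = √(s[i,i]):
  s(X) = √(2.6667) = 1.633
  s(Y) = √(2.2667) = 1.5055

Step 3 — r_{ij} = s_{ij} / (s_i · s_j):
  r[X,X] = 1 (diagonal).
  r[X,Y] = -0.5333 / (1.633 · 1.5055) = -0.5333 / 2.4585 = -0.2169
  r[Y,Y] = 1 (diagonal).

R is symmetric with unit diagonal. Assembling:

R = [[1, -0.2169],
 [-0.2169, 1]]


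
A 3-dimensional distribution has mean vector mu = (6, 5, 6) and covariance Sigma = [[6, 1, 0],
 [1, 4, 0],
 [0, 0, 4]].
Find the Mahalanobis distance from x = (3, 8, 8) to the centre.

Step 1 — centre the observation: (x - mu) = (-3, 3, 2).

Step 2 — invert Sigma (cofactor / det for 3×3, or solve directly):
  Sigma^{-1} = [[0.1739, -0.0435, 0],
 [-0.0435, 0.2609, 0],
 [0, 0, 0.25]].

Step 3 — form the quadratic (x - mu)^T · Sigma^{-1} · (x - mu):
  Sigma^{-1} · (x - mu) = (-0.6522, 0.913, 0.5).
  (x - mu)^T · [Sigma^{-1} · (x - mu)] = (-3)·(-0.6522) + (3)·(0.913) + (2)·(0.5) = 5.6957.

Step 4 — take square root: d = √(5.6957) ≈ 2.3866.

d(x, mu) = √(5.6957) ≈ 2.3866


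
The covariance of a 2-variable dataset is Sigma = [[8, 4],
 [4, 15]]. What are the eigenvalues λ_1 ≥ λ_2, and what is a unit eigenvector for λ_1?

Step 1 — characteristic polynomial of 2×2 Sigma:
  det(Sigma - λI) = λ² - trace · λ + det = 0.
  trace = 8 + 15 = 23, det = 8·15 - (4)² = 104.
Step 2 — discriminant:
  Δ = trace² - 4·det = 529 - 416 = 113.
Step 3 — eigenvalues:
  λ = (trace ± √Δ)/2 = (23 ± 10.6301)/2,
  λ_1 = 16.8151,  λ_2 = 6.1849.

Step 4 — unit eigenvector for λ_1: solve (Sigma - λ_1 I)v = 0. First row:
  (8 - 16.8151)·v_x + (4)·v_y = 0, i.e. (-8.8151)·v_x + (4)·v_y = 0,
  so v ∝ (b, λ_1 - a) = (4, 8.8151) = u.
  ||u|| = √((4)² + (8.8151)²) = √(93.7055) ≈ 9.6802,
  v_1 = u/||u|| ≈ (0.4132, 0.9106) (||v_1|| = 1).

λ_1 = 16.8151,  λ_2 = 6.1849;  v_1 ≈ (0.4132, 0.9106)


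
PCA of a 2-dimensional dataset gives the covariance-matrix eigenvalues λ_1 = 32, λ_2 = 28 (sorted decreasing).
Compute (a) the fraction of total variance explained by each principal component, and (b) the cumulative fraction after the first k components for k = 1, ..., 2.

Step 1 — total variance = trace(Sigma) = Σ λ_i = 32 + 28 = 60.

Step 2 — fraction explained by component i = λ_i / Σ λ:
  PC1: 32/60 = 0.5333
  PC2: 28/60 = 0.4667

Step 3 — cumulative fraction after k components = (λ_1 + ... + λ_k) / Σ λ:
  k = 1: 32/60 = 0.5333
  k = 2: (32 + 28)/60 = 60/60 = 1

Summary (fraction, with percent):

explained: PC1 0.5333 (53.33%), PC2 0.4667 (46.67%);  cumulative: 0.5333, 1


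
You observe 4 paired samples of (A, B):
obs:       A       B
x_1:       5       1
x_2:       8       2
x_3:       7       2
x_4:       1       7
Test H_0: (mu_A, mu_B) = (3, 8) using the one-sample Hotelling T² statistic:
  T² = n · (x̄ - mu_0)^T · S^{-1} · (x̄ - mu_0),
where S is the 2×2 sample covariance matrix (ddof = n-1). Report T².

Step 1 — sample mean vector:
  mean(A) = (5 + 8 + 7 + 1) / 4 = 21/4 = 5.25
  mean(B) = (1 + 2 + 2 + 7) / 4 = 12/4 = 3
  x̄ = (5.25, 3),  deviation x̄ - mu_0 = (5.25, 3) - (3, 8) = (2.25, -5).

Step 2 — sample covariance matrix, S[i,j] = (1/(n-1)) · Σ_k (x_{k,i} - mean_i) · (x_{k,j} - mean_j), divisor n-1 = 3:
  S[A,A] = ((-0.25)·(-0.25) + (2.75)·(2.75) + (1.75)·(1.75) + (-4.25)·(-4.25)) / 3 = 28.75/3 = 9.5833
  S[A,B] = ((-0.25)·(-2) + (2.75)·(-1) + (1.75)·(-1) + (-4.25)·(4)) / 3 = -21/3 = -7
  S[B,B] = ((-2)·(-2) + (-1)·(-1) + (-1)·(-1) + (4)·(4)) / 3 = 22/3 = 7.3333
  S = [[9.5833, -7],
 [-7, 7.3333]].

Step 3 — invert S. det(S) = 9.5833·7.3333 - (-7)² = 21.2778.
  S^{-1} = (1/det) · [[d, -b], [-b, a]] = [[0.3446, 0.329],
 [0.329, 0.4504]].

Step 4 — quadratic form (x̄ - mu_0)^T · S^{-1} · (x̄ - mu_0):
  S^{-1} · (x̄ - mu_0) = (-0.8695, -1.5117),
  (x̄ - mu_0)^T · [...] = (2.25)·(-0.8695) + (-5)·(-1.5117) = 5.6025.

Step 5 — scale by n: T² = 4 · 5.6025 = 22.4099.

T² ≈ 22.4099


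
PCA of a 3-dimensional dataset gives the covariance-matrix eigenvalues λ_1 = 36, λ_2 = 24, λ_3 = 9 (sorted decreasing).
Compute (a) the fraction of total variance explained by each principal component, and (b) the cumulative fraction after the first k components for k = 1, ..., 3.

Step 1 — total variance = trace(Sigma) = Σ λ_i = 36 + 24 + 9 = 69.

Step 2 — fraction explained by component i = λ_i / Σ λ:
  PC1: 36/69 = 0.5217
  PC2: 24/69 = 0.3478
  PC3: 9/69 = 0.1304

Step 3 — cumulative fraction after k components = (λ_1 + ... + λ_k) / Σ λ:
  k = 1: 36/69 = 0.5217
  k = 2: (36 + 24)/69 = 60/69 = 0.8696
  k = 3: (36 + 24 + 9)/69 = 69/69 = 1

Summary (fraction, with percent):

explained: PC1 0.5217 (52.17%), PC2 0.3478 (34.78%), PC3 0.1304 (13.04%);  cumulative: 0.5217, 0.8696, 1


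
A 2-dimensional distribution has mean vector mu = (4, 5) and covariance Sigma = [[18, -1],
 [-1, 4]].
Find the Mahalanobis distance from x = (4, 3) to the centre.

Step 1 — centre the observation: (x - mu) = (0, -2).

Step 2 — invert Sigma. det(Sigma) = 18·4 - (-1)² = 71.
  Sigma^{-1} = (1/det) · [[d, -b], [-b, a]] = [[0.0563, 0.0141],
 [0.0141, 0.2535]].

Step 3 — form the quadratic (x - mu)^T · Sigma^{-1} · (x - mu):
  Sigma^{-1} · (x - mu) = (-0.0282, -0.507).
  (x - mu)^T · [Sigma^{-1} · (x - mu)] = (0)·(-0.0282) + (-2)·(-0.507) = 1.0141.

Step 4 — take square root: d = √(1.0141) ≈ 1.007.

d(x, mu) = √(1.0141) ≈ 1.007


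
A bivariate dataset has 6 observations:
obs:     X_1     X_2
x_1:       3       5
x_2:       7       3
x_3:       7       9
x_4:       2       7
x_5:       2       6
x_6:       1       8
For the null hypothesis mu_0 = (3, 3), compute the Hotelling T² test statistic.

Step 1 — sample mean vector:
  mean(X_1) = (3 + 7 + 7 + 2 + 2 + 1) / 6 = 22/6 = 3.6667
  mean(X_2) = (5 + 3 + 9 + 7 + 6 + 8) / 6 = 38/6 = 6.3333
  x̄ = (3.6667, 6.3333),  deviation x̄ - mu_0 = (3.6667, 6.3333) - (3, 3) = (0.6667, 3.3333).

Step 2 — sample covariance matrix, S[i,j] = (1/(n-1)) · Σ_k (x_{k,i} - mean_i) · (x_{k,j} - mean_j), divisor n-1 = 5:
  S[X_1,X_1] = ((-0.6667)·(-0.6667) + (3.3333)·(3.3333) + (3.3333)·(3.3333) + (-1.6667)·(-1.6667) + (-1.6667)·(-1.6667) + (-2.6667)·(-2.6667)) / 5 = 35.3333/5 = 7.0667
  S[X_1,X_2] = ((-0.6667)·(-1.3333) + (3.3333)·(-3.3333) + (3.3333)·(2.6667) + (-1.6667)·(0.6667) + (-1.6667)·(-0.3333) + (-2.6667)·(1.6667)) / 5 = -6.3333/5 = -1.2667
  S[X_2,X_2] = ((-1.3333)·(-1.3333) + (-3.3333)·(-3.3333) + (2.6667)·(2.6667) + (0.6667)·(0.6667) + (-0.3333)·(-0.3333) + (1.6667)·(1.6667)) / 5 = 23.3333/5 = 4.6667
  S = [[7.0667, -1.2667],
 [-1.2667, 4.6667]].

Step 3 — invert S. det(S) = 7.0667·4.6667 - (-1.2667)² = 31.3733.
  S^{-1} = (1/det) · [[d, -b], [-b, a]] = [[0.1487, 0.0404],
 [0.0404, 0.2252]].

Step 4 — quadratic form (x̄ - mu_0)^T · S^{-1} · (x̄ - mu_0):
  S^{-1} · (x̄ - mu_0) = (0.2337, 0.7777),
  (x̄ - mu_0)^T · [...] = (0.6667)·(0.2337) + (3.3333)·(0.7777) = 2.7483.

Step 5 — scale by n: T² = 6 · 2.7483 = 16.4896.

T² ≈ 16.4896


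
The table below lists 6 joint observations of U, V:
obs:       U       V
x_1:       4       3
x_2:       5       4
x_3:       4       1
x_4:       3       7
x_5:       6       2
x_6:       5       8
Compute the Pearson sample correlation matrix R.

Step 1 — column means:
  mean(U) = (4 + 5 + 4 + 3 + 6 + 5) / 6 = 27/6 = 4.5
  mean(V) = (3 + 4 + 1 + 7 + 2 + 8) / 6 = 25/6 = 4.1667

Step 2 — sample variances and covariances s[i,j] = (1/(n-1)) · Σ_k (x_{k,i} - mean_i) · (x_{k,j} - mean_j), with n-1 = 5:
  s[U,U] = ((-0.5)·(-0.5) + (0.5)·(0.5) + (-0.5)·(-0.5) + (-1.5)·(-1.5) + (1.5)·(1.5) + (0.5)·(0.5)) / 5 = 5.5/5 = 1.1
  s[U,V] = ((-0.5)·(-1.1667) + (0.5)·(-0.1667) + (-0.5)·(-3.1667) + (-1.5)·(2.8333) + (1.5)·(-2.1667) + (0.5)·(3.8333)) / 5 = -3.5/5 = -0.7
  s[V,V] = ((-1.1667)·(-1.1667) + (-0.1667)·(-0.1667) + (-3.1667)·(-3.1667) + (2.8333)·(2.8333) + (-2.1667)·(-2.1667) + (3.8333)·(3.8333)) / 5 = 38.8333/5 = 7.7667
  Sample standard deviations s_i = √(s[i,i]):
  s(U) = √(1.1) = 1.0488
  s(V) = √(7.7667) = 2.7869

Step 3 — r_{ij} = s_{ij} / (s_i · s_j):
  r[U,U] = 1 (diagonal).
  r[U,V] = -0.7 / (1.0488 · 2.7869) = -0.7 / 2.9229 = -0.2395
  r[V,V] = 1 (diagonal).

R is symmetric with unit diagonal. Assembling:

R = [[1, -0.2395],
 [-0.2395, 1]]


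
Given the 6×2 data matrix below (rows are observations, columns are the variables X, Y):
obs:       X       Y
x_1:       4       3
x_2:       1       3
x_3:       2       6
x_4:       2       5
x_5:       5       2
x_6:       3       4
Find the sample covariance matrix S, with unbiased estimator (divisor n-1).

Step 1 — column means:
  mean(X) = (4 + 1 + 2 + 2 + 5 + 3) / 6 = 17/6 = 2.8333
  mean(Y) = (3 + 3 + 6 + 5 + 2 + 4) / 6 = 23/6 = 3.8333

Step 2 — sample covariance S[i,j] = (1/(n-1)) · Σ_k (x_{k,i} - mean_i) · (x_{k,j} - mean_j), with n-1 = 5.
  S[X,X] = ((1.1667)·(1.1667) + (-1.8333)·(-1.8333) + (-0.8333)·(-0.8333) + (-0.8333)·(-0.8333) + (2.1667)·(2.1667) + (0.1667)·(0.1667)) / 5 = 10.8333/5 = 2.1667
  S[X,Y] = ((1.1667)·(-0.8333) + (-1.8333)·(-0.8333) + (-0.8333)·(2.1667) + (-0.8333)·(1.1667) + (2.1667)·(-1.8333) + (0.1667)·(0.1667)) / 5 = -6.1667/5 = -1.2333
  S[Y,Y] = ((-0.8333)·(-0.8333) + (-0.8333)·(-0.8333) + (2.1667)·(2.1667) + (1.1667)·(1.1667) + (-1.8333)·(-1.8333) + (0.1667)·(0.1667)) / 5 = 10.8333/5 = 2.1667

S is symmetric (S[j,i] = S[i,j]). Assembling:

S = [[2.1667, -1.2333],
 [-1.2333, 2.1667]]


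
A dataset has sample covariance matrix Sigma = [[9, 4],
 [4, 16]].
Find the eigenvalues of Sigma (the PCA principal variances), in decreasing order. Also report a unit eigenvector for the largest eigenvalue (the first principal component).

Step 1 — characteristic polynomial of 2×2 Sigma:
  det(Sigma - λI) = λ² - trace · λ + det = 0.
  trace = 9 + 16 = 25, det = 9·16 - (4)² = 128.
Step 2 — discriminant:
  Δ = trace² - 4·det = 625 - 512 = 113.
Step 3 — eigenvalues:
  λ = (trace ± √Δ)/2 = (25 ± 10.6301)/2,
  λ_1 = 17.8151,  λ_2 = 7.1849.

Step 4 — unit eigenvector for λ_1: solve (Sigma - λ_1 I)v = 0. First row:
  (9 - 17.8151)·v_x + (4)·v_y = 0, i.e. (-8.8151)·v_x + (4)·v_y = 0,
  so v ∝ (b, λ_1 - a) = (4, 8.8151) = u.
  ||u|| = √((4)² + (8.8151)²) = √(93.7055) ≈ 9.6802,
  v_1 = u/||u|| ≈ (0.4132, 0.9106) (||v_1|| = 1).

λ_1 = 17.8151,  λ_2 = 7.1849;  v_1 ≈ (0.4132, 0.9106)


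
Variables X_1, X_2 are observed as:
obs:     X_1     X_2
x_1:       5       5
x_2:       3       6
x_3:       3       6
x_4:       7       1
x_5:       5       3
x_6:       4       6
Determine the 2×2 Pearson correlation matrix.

Step 1 — column means:
  mean(X_1) = (5 + 3 + 3 + 7 + 5 + 4) / 6 = 27/6 = 4.5
  mean(X_2) = (5 + 6 + 6 + 1 + 3 + 6) / 6 = 27/6 = 4.5

Step 2 — sample variances and covariances s[i,j] = (1/(n-1)) · Σ_k (x_{k,i} - mean_i) · (x_{k,j} - mean_j), with n-1 = 5:
  s[X_1,X_1] = ((0.5)·(0.5) + (-1.5)·(-1.5) + (-1.5)·(-1.5) + (2.5)·(2.5) + (0.5)·(0.5) + (-0.5)·(-0.5)) / 5 = 11.5/5 = 2.3
  s[X_1,X_2] = ((0.5)·(0.5) + (-1.5)·(1.5) + (-1.5)·(1.5) + (2.5)·(-3.5) + (0.5)·(-1.5) + (-0.5)·(1.5)) / 5 = -14.5/5 = -2.9
  s[X_2,X_2] = ((0.5)·(0.5) + (1.5)·(1.5) + (1.5)·(1.5) + (-3.5)·(-3.5) + (-1.5)·(-1.5) + (1.5)·(1.5)) / 5 = 21.5/5 = 4.3
  Sample standard deviations s_i = √(s[i,i]):
  s(X_1) = √(2.3) = 1.5166
  s(X_2) = √(4.3) = 2.0736

Step 3 — r_{ij} = s_{ij} / (s_i · s_j):
  r[X_1,X_1] = 1 (diagonal).
  r[X_1,X_2] = -2.9 / (1.5166 · 2.0736) = -2.9 / 3.1448 = -0.9221
  r[X_2,X_2] = 1 (diagonal).

R is symmetric with unit diagonal. Assembling:

R = [[1, -0.9221],
 [-0.9221, 1]]


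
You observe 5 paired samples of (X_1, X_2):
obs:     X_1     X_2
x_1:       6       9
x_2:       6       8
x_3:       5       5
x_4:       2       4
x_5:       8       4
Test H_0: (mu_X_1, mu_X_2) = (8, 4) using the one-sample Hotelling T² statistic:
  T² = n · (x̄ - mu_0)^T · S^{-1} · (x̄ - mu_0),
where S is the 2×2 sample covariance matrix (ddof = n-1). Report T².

Step 1 — sample mean vector:
  mean(X_1) = (6 + 6 + 5 + 2 + 8) / 5 = 27/5 = 5.4
  mean(X_2) = (9 + 8 + 5 + 4 + 4) / 5 = 30/5 = 6
  x̄ = (5.4, 6),  deviation x̄ - mu_0 = (5.4, 6) - (8, 4) = (-2.6, 2).

Step 2 — sample covariance matrix, S[i,j] = (1/(n-1)) · Σ_k (x_{k,i} - mean_i) · (x_{k,j} - mean_j), divisor n-1 = 4:
  S[X_1,X_1] = ((0.6)·(0.6) + (0.6)·(0.6) + (-0.4)·(-0.4) + (-3.4)·(-3.4) + (2.6)·(2.6)) / 4 = 19.2/4 = 4.8
  S[X_1,X_2] = ((0.6)·(3) + (0.6)·(2) + (-0.4)·(-1) + (-3.4)·(-2) + (2.6)·(-2)) / 4 = 5/4 = 1.25
  S[X_2,X_2] = ((3)·(3) + (2)·(2) + (-1)·(-1) + (-2)·(-2) + (-2)·(-2)) / 4 = 22/4 = 5.5
  S = [[4.8, 1.25],
 [1.25, 5.5]].

Step 3 — invert S. det(S) = 4.8·5.5 - (1.25)² = 24.8375.
  S^{-1} = (1/det) · [[d, -b], [-b, a]] = [[0.2214, -0.0503],
 [-0.0503, 0.1933]].

Step 4 — quadratic form (x̄ - mu_0)^T · S^{-1} · (x̄ - mu_0):
  S^{-1} · (x̄ - mu_0) = (-0.6764, 0.5174),
  (x̄ - mu_0)^T · [...] = (-2.6)·(-0.6764) + (2)·(0.5174) = 2.7934.

Step 5 — scale by n: T² = 5 · 2.7934 = 13.9668.

T² ≈ 13.9668


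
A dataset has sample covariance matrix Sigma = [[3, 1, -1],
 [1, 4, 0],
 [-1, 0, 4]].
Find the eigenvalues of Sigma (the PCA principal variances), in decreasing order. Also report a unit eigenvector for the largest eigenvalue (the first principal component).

Step 1 — characteristic polynomial p(λ) = det(λI - Sigma) = λ³ - tr·λ² + c_1·λ - det, where tr = trace, c_1 = sum of the principal 2×2 minors, det = det(Sigma):
  tr = 3 + 4 + 4 = 11,
  c_1 = (3·4 - (1)²) + (3·4 - (-1)²) + (4·4 - (0)²) = 11 + 11 + 16 = 38,
  det = 3·(4·4 - (0)²) - (1)·((1)·4 - (0)·(-1)) + (-1)·((1)·(0) - 4·(-1)) = 3·(16) - (1)·(4) + (-1)·(4) = 40.
  So p(λ) = λ³ - 11λ² + 38λ - 40.
Step 2 — look for an integer root (rational root theorem: any rational root is an integer divisor of 40). Testing λ = 2:
  p(2) = 8 - 44 + 76 - 40 = 0  ✓
  Dividing out (λ - 2): p(λ) = (λ - 2)(λ² - 9λ + 20).
Step 3 — remaining eigenvalues from the quadratic λ² - 9λ + 20 = 0:
  Δ = 9² - 4·20 = 81 - 80 = 1,  λ = (9 ± √1)/2 = (9 ± 1)/2 = 5 or 4.
  Sorted: λ_1 = 5,  λ_2 = 4,  λ_3 = 2  (check: sum = 11 = tr ✓).

Step 4 — unit eigenvector for λ_1 = 5: v spans the null space of (Sigma - λ_1 I), whose rows are
  r_1 = (-2, 1, -1),  r_2 = (1, -1, 0),  r_3 = (-1, 0, -1).
  v is orthogonal to every row, so take v ∝ r_1 × r_2 = ((1)·(0) - (-1)·(-1), (-1)·(1) - (-2)·(0), (-2)·(-1) - (1)·(1)) = (-1, -1, 1).
  Rescale (multiply by -1 so the first nonzero entry is positive): u = (1, 1, -1).
  ||u|| = √((1)² + (1)² + (-1)²) = √(3) ≈ 1.7321,  v_1 = u/||u|| ≈ (0.5774, 0.5774, -0.5774) (||v_1|| = 1).

λ_1 = 5,  λ_2 = 4,  λ_3 = 2;  v_1 ≈ (0.5774, 0.5774, -0.5774)


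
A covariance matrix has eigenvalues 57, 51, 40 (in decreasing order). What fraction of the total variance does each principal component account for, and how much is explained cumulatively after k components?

Step 1 — total variance = trace(Sigma) = Σ λ_i = 57 + 51 + 40 = 148.

Step 2 — fraction explained by component i = λ_i / Σ λ:
  PC1: 57/148 = 0.3851
  PC2: 51/148 = 0.3446
  PC3: 40/148 = 0.2703

Step 3 — cumulative fraction after k components = (λ_1 + ... + λ_k) / Σ λ:
  k = 1: 57/148 = 0.3851
  k = 2: (57 + 51)/148 = 108/148 = 0.7297
  k = 3: (57 + 51 + 40)/148 = 148/148 = 1

Summary (fraction, with percent):

explained: PC1 0.3851 (38.51%), PC2 0.3446 (34.46%), PC3 0.2703 (27.03%);  cumulative: 0.3851, 0.7297, 1


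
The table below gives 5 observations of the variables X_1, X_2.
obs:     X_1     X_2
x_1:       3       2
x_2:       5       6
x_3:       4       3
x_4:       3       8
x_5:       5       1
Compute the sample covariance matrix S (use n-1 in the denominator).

Step 1 — column means:
  mean(X_1) = (3 + 5 + 4 + 3 + 5) / 5 = 20/5 = 4
  mean(X_2) = (2 + 6 + 3 + 8 + 1) / 5 = 20/5 = 4

Step 2 — sample covariance S[i,j] = (1/(n-1)) · Σ_k (x_{k,i} - mean_i) · (x_{k,j} - mean_j), with n-1 = 4.
  S[X_1,X_1] = ((-1)·(-1) + (1)·(1) + (0)·(0) + (-1)·(-1) + (1)·(1)) / 4 = 4/4 = 1
  S[X_1,X_2] = ((-1)·(-2) + (1)·(2) + (0)·(-1) + (-1)·(4) + (1)·(-3)) / 4 = -3/4 = -0.75
  S[X_2,X_2] = ((-2)·(-2) + (2)·(2) + (-1)·(-1) + (4)·(4) + (-3)·(-3)) / 4 = 34/4 = 8.5

S is symmetric (S[j,i] = S[i,j]). Assembling:

S = [[1, -0.75],
 [-0.75, 8.5]]


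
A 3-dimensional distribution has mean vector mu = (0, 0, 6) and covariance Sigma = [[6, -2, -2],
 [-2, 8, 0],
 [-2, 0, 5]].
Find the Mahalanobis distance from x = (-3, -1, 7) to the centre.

Step 1 — centre the observation: (x - mu) = (-3, -1, 1).

Step 2 — invert Sigma (cofactor / det for 3×3, or solve directly):
  Sigma^{-1} = [[0.2128, 0.0532, 0.0851],
 [0.0532, 0.1383, 0.0213],
 [0.0851, 0.0213, 0.234]].

Step 3 — form the quadratic (x - mu)^T · Sigma^{-1} · (x - mu):
  Sigma^{-1} · (x - mu) = (-0.6064, -0.2766, -0.0426).
  (x - mu)^T · [Sigma^{-1} · (x - mu)] = (-3)·(-0.6064) + (-1)·(-0.2766) + (1)·(-0.0426) = 2.0532.

Step 4 — take square root: d = √(2.0532) ≈ 1.4329.

d(x, mu) = √(2.0532) ≈ 1.4329


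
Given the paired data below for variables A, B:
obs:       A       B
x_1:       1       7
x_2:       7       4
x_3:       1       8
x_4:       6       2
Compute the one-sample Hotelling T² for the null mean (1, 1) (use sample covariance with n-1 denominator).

Step 1 — sample mean vector:
  mean(A) = (1 + 7 + 1 + 6) / 4 = 15/4 = 3.75
  mean(B) = (7 + 4 + 8 + 2) / 4 = 21/4 = 5.25
  x̄ = (3.75, 5.25),  deviation x̄ - mu_0 = (3.75, 5.25) - (1, 1) = (2.75, 4.25).

Step 2 — sample covariance matrix, S[i,j] = (1/(n-1)) · Σ_k (x_{k,i} - mean_i) · (x_{k,j} - mean_j), divisor n-1 = 3:
  S[A,A] = ((-2.75)·(-2.75) + (3.25)·(3.25) + (-2.75)·(-2.75) + (2.25)·(2.25)) / 3 = 30.75/3 = 10.25
  S[A,B] = ((-2.75)·(1.75) + (3.25)·(-1.25) + (-2.75)·(2.75) + (2.25)·(-3.25)) / 3 = -23.75/3 = -7.9167
  S[B,B] = ((1.75)·(1.75) + (-1.25)·(-1.25) + (2.75)·(2.75) + (-3.25)·(-3.25)) / 3 = 22.75/3 = 7.5833
  S = [[10.25, -7.9167],
 [-7.9167, 7.5833]].

Step 3 — invert S. det(S) = 10.25·7.5833 - (-7.9167)² = 15.0556.
  S^{-1} = (1/det) · [[d, -b], [-b, a]] = [[0.5037, 0.5258],
 [0.5258, 0.6808]].

Step 4 — quadratic form (x̄ - mu_0)^T · S^{-1} · (x̄ - mu_0):
  S^{-1} · (x̄ - mu_0) = (3.6199, 4.3395),
  (x̄ - mu_0)^T · [...] = (2.75)·(3.6199) + (4.25)·(4.3395) = 28.3976.

Step 5 — scale by n: T² = 4 · 28.3976 = 113.5904.

T² ≈ 113.5904


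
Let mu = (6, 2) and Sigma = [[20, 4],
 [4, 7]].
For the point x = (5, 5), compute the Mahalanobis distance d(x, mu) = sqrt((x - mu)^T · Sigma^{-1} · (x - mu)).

Step 1 — centre the observation: (x - mu) = (-1, 3).

Step 2 — invert Sigma. det(Sigma) = 20·7 - (4)² = 124.
  Sigma^{-1} = (1/det) · [[d, -b], [-b, a]] = [[0.0565, -0.0323],
 [-0.0323, 0.1613]].

Step 3 — form the quadratic (x - mu)^T · Sigma^{-1} · (x - mu):
  Sigma^{-1} · (x - mu) = (-0.1532, 0.5161).
  (x - mu)^T · [Sigma^{-1} · (x - mu)] = (-1)·(-0.1532) + (3)·(0.5161) = 1.7016.

Step 4 — take square root: d = √(1.7016) ≈ 1.3045.

d(x, mu) = √(1.7016) ≈ 1.3045


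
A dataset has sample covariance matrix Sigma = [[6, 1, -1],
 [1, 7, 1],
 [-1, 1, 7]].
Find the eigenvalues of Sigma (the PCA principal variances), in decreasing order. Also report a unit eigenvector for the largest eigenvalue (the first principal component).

Step 1 — characteristic polynomial p(λ) = det(λI - Sigma) = λ³ - tr·λ² + c_1·λ - det, where tr = trace, c_1 = sum of the principal 2×2 minors, det = det(Sigma):
  tr = 6 + 7 + 7 = 20,
  c_1 = (6·7 - (1)²) + (6·7 - (-1)²) + (7·7 - (1)²) = 41 + 41 + 48 = 130,
  det = 6·(7·7 - (1)²) - (1)·((1)·7 - (1)·(-1)) + (-1)·((1)·(1) - 7·(-1)) = 6·(48) - (1)·(8) + (-1)·(8) = 272.
  So p(λ) = λ³ - 20λ² + 130λ - 272.
Step 2 — look for an integer root (rational root theorem: any rational root is an integer divisor of 272). Testing λ = 8:
  p(8) = 512 - 1280 + 1040 - 272 = 0  ✓
  Dividing out (λ - 8): p(λ) = (λ - 8)(λ² - 12λ + 34).
Step 3 — remaining eigenvalues from the quadratic λ² - 12λ + 34 = 0:
  Δ = 12² - 4·34 = 144 - 136 = 8,  λ = (12 ± √8)/2 = (12 ± 2.8284)/2 ≈ 7.4142 or 4.5858.
  Sorted: λ_1 = 8,  λ_2 = 7.4142,  λ_3 = 4.5858  (check: sum = 20 = tr ✓).

Step 4 — unit eigenvector for λ_1 = 8: v spans the null space of (Sigma - λ_1 I), whose rows are
  r_1 = (-2, 1, -1),  r_2 = (1, -1, 1),  r_3 = (-1, 1, -1).
  v is orthogonal to every row, so take v ∝ r_1 × r_2 = ((1)·(1) - (-1)·(-1), (-1)·(1) - (-2)·(1), (-2)·(-1) - (1)·(1)) = (0, 1, 1).
  Let u = (0, 1, 1).
  ||u|| = √((0)² + (1)² + (1)²) = √(2) ≈ 1.4142,  v_1 = u/||u|| ≈ (0, 0.7071, 0.7071) (||v_1|| = 1).

λ_1 = 8,  λ_2 = 7.4142,  λ_3 = 4.5858;  v_1 ≈ (0, 0.7071, 0.7071)


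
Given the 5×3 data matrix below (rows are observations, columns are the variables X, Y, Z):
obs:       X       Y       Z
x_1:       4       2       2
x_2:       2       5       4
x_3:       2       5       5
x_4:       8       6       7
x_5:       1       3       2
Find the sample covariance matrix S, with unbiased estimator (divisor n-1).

Step 1 — column means:
  mean(X) = (4 + 2 + 2 + 8 + 1) / 5 = 17/5 = 3.4
  mean(Y) = (2 + 5 + 5 + 6 + 3) / 5 = 21/5 = 4.2
  mean(Z) = (2 + 4 + 5 + 7 + 2) / 5 = 20/5 = 4

Step 2 — sample covariance S[i,j] = (1/(n-1)) · Σ_k (x_{k,i} - mean_i) · (x_{k,j} - mean_j), with n-1 = 4.
  S[X,X] = ((0.6)·(0.6) + (-1.4)·(-1.4) + (-1.4)·(-1.4) + (4.6)·(4.6) + (-2.4)·(-2.4)) / 4 = 31.2/4 = 7.8
  S[X,Y] = ((0.6)·(-2.2) + (-1.4)·(0.8) + (-1.4)·(0.8) + (4.6)·(1.8) + (-2.4)·(-1.2)) / 4 = 7.6/4 = 1.9
  S[X,Z] = ((0.6)·(-2) + (-1.4)·(0) + (-1.4)·(1) + (4.6)·(3) + (-2.4)·(-2)) / 4 = 16/4 = 4
  S[Y,Y] = ((-2.2)·(-2.2) + (0.8)·(0.8) + (0.8)·(0.8) + (1.8)·(1.8) + (-1.2)·(-1.2)) / 4 = 10.8/4 = 2.7
  S[Y,Z] = ((-2.2)·(-2) + (0.8)·(0) + (0.8)·(1) + (1.8)·(3) + (-1.2)·(-2)) / 4 = 13/4 = 3.25
  S[Z,Z] = ((-2)·(-2) + (0)·(0) + (1)·(1) + (3)·(3) + (-2)·(-2)) / 4 = 18/4 = 4.5

S is symmetric (S[j,i] = S[i,j]). Assembling:

S = [[7.8, 1.9, 4],
 [1.9, 2.7, 3.25],
 [4, 3.25, 4.5]]


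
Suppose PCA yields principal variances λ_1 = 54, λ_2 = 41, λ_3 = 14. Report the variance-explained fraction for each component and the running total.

Step 1 — total variance = trace(Sigma) = Σ λ_i = 54 + 41 + 14 = 109.

Step 2 — fraction explained by component i = λ_i / Σ λ:
  PC1: 54/109 = 0.4954
  PC2: 41/109 = 0.3761
  PC3: 14/109 = 0.1284

Step 3 — cumulative fraction after k components = (λ_1 + ... + λ_k) / Σ λ:
  k = 1: 54/109 = 0.4954
  k = 2: (54 + 41)/109 = 95/109 = 0.8716
  k = 3: (54 + 41 + 14)/109 = 109/109 = 1

Summary (fraction, with percent):

explained: PC1 0.4954 (49.54%), PC2 0.3761 (37.61%), PC3 0.1284 (12.84%);  cumulative: 0.4954, 0.8716, 1


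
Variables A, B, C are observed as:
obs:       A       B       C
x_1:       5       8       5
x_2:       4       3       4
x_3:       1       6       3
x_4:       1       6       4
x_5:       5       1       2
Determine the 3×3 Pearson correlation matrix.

Step 1 — column means:
  mean(A) = (5 + 4 + 1 + 1 + 5) / 5 = 16/5 = 3.2
  mean(B) = (8 + 3 + 6 + 6 + 1) / 5 = 24/5 = 4.8
  mean(C) = (5 + 4 + 3 + 4 + 2) / 5 = 18/5 = 3.6

Step 2 — sample variances and covariances s[i,j] = (1/(n-1)) · Σ_k (x_{k,i} - mean_i) · (x_{k,j} - mean_j), with n-1 = 4:
  s[A,A] = ((1.8)·(1.8) + (0.8)·(0.8) + (-2.2)·(-2.2) + (-2.2)·(-2.2) + (1.8)·(1.8)) / 4 = 16.8/4 = 4.2
  s[A,B] = ((1.8)·(3.2) + (0.8)·(-1.8) + (-2.2)·(1.2) + (-2.2)·(1.2) + (1.8)·(-3.8)) / 4 = -7.8/4 = -1.95
  s[A,C] = ((1.8)·(1.4) + (0.8)·(0.4) + (-2.2)·(-0.6) + (-2.2)·(0.4) + (1.8)·(-1.6)) / 4 = 0.4/4 = 0.1
  s[B,B] = ((3.2)·(3.2) + (-1.8)·(-1.8) + (1.2)·(1.2) + (1.2)·(1.2) + (-3.8)·(-3.8)) / 4 = 30.8/4 = 7.7
  s[B,C] = ((3.2)·(1.4) + (-1.8)·(0.4) + (1.2)·(-0.6) + (1.2)·(0.4) + (-3.8)·(-1.6)) / 4 = 9.6/4 = 2.4
  s[C,C] = ((1.4)·(1.4) + (0.4)·(0.4) + (-0.6)·(-0.6) + (0.4)·(0.4) + (-1.6)·(-1.6)) / 4 = 5.2/4 = 1.3
  Sample standard deviations s_i = √(s[i,i]):
  s(A) = √(4.2) = 2.0494
  s(B) = √(7.7) = 2.7749
  s(C) = √(1.3) = 1.1402

Step 3 — r_{ij} = s_{ij} / (s_i · s_j):
  r[A,A] = 1 (diagonal).
  r[A,B] = -1.95 / (2.0494 · 2.7749) = -1.95 / 5.6868 = -0.3429
  r[A,C] = 0.1 / (2.0494 · 1.1402) = 0.1 / 2.3367 = 0.0428
  r[B,B] = 1 (diagonal).
  r[B,C] = 2.4 / (2.7749 · 1.1402) = 2.4 / 3.1639 = 0.7586
  r[C,C] = 1 (diagonal).

R is symmetric with unit diagonal. Assembling:

R = [[1, -0.3429, 0.0428],
 [-0.3429, 1, 0.7586],
 [0.0428, 0.7586, 1]]


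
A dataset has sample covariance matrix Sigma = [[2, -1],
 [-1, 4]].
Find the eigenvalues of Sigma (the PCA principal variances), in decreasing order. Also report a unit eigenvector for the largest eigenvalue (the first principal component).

Step 1 — characteristic polynomial of 2×2 Sigma:
  det(Sigma - λI) = λ² - trace · λ + det = 0.
  trace = 2 + 4 = 6, det = 2·4 - (-1)² = 7.
Step 2 — discriminant:
  Δ = trace² - 4·det = 36 - 28 = 8.
Step 3 — eigenvalues:
  λ = (trace ± √Δ)/2 = (6 ± 2.8284)/2,
  λ_1 = 4.4142,  λ_2 = 1.5858.

Step 4 — unit eigenvector for λ_1: solve (Sigma - λ_1 I)v = 0. First row:
  (2 - 4.4142)·v_x + (-1)·v_y = 0, i.e. (-2.4142)·v_x + (-1)·v_y = 0,
  so v ∝ (b, λ_1 - a) = (-1, 2.4142); multiply by -1 so the first entry is positive: u = (1, -2.4142).
  ||u|| = √((1)² + (-2.4142)²) = √(6.8284) ≈ 2.6131,
  v_1 = u/||u|| ≈ (0.3827, -0.9239) (||v_1|| = 1).

λ_1 = 4.4142,  λ_2 = 1.5858;  v_1 ≈ (0.3827, -0.9239)


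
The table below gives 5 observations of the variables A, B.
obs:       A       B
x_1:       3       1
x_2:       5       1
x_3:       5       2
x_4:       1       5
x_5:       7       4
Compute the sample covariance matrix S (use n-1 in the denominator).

Step 1 — column means:
  mean(A) = (3 + 5 + 5 + 1 + 7) / 5 = 21/5 = 4.2
  mean(B) = (1 + 1 + 2 + 5 + 4) / 5 = 13/5 = 2.6

Step 2 — sample covariance S[i,j] = (1/(n-1)) · Σ_k (x_{k,i} - mean_i) · (x_{k,j} - mean_j), with n-1 = 4.
  S[A,A] = ((-1.2)·(-1.2) + (0.8)·(0.8) + (0.8)·(0.8) + (-3.2)·(-3.2) + (2.8)·(2.8)) / 4 = 20.8/4 = 5.2
  S[A,B] = ((-1.2)·(-1.6) + (0.8)·(-1.6) + (0.8)·(-0.6) + (-3.2)·(2.4) + (2.8)·(1.4)) / 4 = -3.6/4 = -0.9
  S[B,B] = ((-1.6)·(-1.6) + (-1.6)·(-1.6) + (-0.6)·(-0.6) + (2.4)·(2.4) + (1.4)·(1.4)) / 4 = 13.2/4 = 3.3

S is symmetric (S[j,i] = S[i,j]). Assembling:

S = [[5.2, -0.9],
 [-0.9, 3.3]]


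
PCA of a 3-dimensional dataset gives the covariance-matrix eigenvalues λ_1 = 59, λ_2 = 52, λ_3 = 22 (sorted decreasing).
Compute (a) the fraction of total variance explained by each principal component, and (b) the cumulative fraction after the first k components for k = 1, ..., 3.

Step 1 — total variance = trace(Sigma) = Σ λ_i = 59 + 52 + 22 = 133.

Step 2 — fraction explained by component i = λ_i / Σ λ:
  PC1: 59/133 = 0.4436
  PC2: 52/133 = 0.391
  PC3: 22/133 = 0.1654

Step 3 — cumulative fraction after k components = (λ_1 + ... + λ_k) / Σ λ:
  k = 1: 59/133 = 0.4436
  k = 2: (59 + 52)/133 = 111/133 = 0.8346
  k = 3: (59 + 52 + 22)/133 = 133/133 = 1

Summary (fraction, with percent):

explained: PC1 0.4436 (44.36%), PC2 0.391 (39.1%), PC3 0.1654 (16.54%);  cumulative: 0.4436, 0.8346, 1


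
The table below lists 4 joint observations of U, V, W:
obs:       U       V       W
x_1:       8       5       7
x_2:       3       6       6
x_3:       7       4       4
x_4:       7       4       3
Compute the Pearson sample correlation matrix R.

Step 1 — column means:
  mean(U) = (8 + 3 + 7 + 7) / 4 = 25/4 = 6.25
  mean(V) = (5 + 6 + 4 + 4) / 4 = 19/4 = 4.75
  mean(W) = (7 + 6 + 4 + 3) / 4 = 20/4 = 5

Step 2 — sample variances and covariances s[i,j] = (1/(n-1)) · Σ_k (x_{k,i} - mean_i) · (x_{k,j} - mean_j), with n-1 = 3:
  s[U,U] = ((1.75)·(1.75) + (-3.25)·(-3.25) + (0.75)·(0.75) + (0.75)·(0.75)) / 3 = 14.75/3 = 4.9167
  s[U,V] = ((1.75)·(0.25) + (-3.25)·(1.25) + (0.75)·(-0.75) + (0.75)·(-0.75)) / 3 = -4.75/3 = -1.5833
  s[U,W] = ((1.75)·(2) + (-3.25)·(1) + (0.75)·(-1) + (0.75)·(-2)) / 3 = -2/3 = -0.6667
  s[V,V] = ((0.25)·(0.25) + (1.25)·(1.25) + (-0.75)·(-0.75) + (-0.75)·(-0.75)) / 3 = 2.75/3 = 0.9167
  s[V,W] = ((0.25)·(2) + (1.25)·(1) + (-0.75)·(-1) + (-0.75)·(-2)) / 3 = 4/3 = 1.3333
  s[W,W] = ((2)·(2) + (1)·(1) + (-1)·(-1) + (-2)·(-2)) / 3 = 10/3 = 3.3333
  Sample standard deviations s_i = √(s[i,i]):
  s(U) = √(4.9167) = 2.2174
  s(V) = √(0.9167) = 0.9574
  s(W) = √(3.3333) = 1.8257

Step 3 — r_{ij} = s_{ij} / (s_i · s_j):
  r[U,U] = 1 (diagonal).
  r[U,V] = -1.5833 / (2.2174 · 0.9574) = -1.5833 / 2.123 = -0.7458
  r[U,W] = -0.6667 / (2.2174 · 1.8257) = -0.6667 / 4.0483 = -0.1647
  r[V,V] = 1 (diagonal).
  r[V,W] = 1.3333 / (0.9574 · 1.8257) = 1.3333 / 1.748 = 0.7628
  r[W,W] = 1 (diagonal).

R is symmetric with unit diagonal. Assembling:

R = [[1, -0.7458, -0.1647],
 [-0.7458, 1, 0.7628],
 [-0.1647, 0.7628, 1]]


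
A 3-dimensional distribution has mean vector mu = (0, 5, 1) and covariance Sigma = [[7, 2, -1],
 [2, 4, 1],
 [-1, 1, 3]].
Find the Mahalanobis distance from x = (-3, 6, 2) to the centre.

Step 1 — centre the observation: (x - mu) = (-3, 1, 1).

Step 2 — invert Sigma (cofactor / det for 3×3, or solve directly):
  Sigma^{-1} = [[0.193, -0.1228, 0.1053],
 [-0.1228, 0.3509, -0.1579],
 [0.1053, -0.1579, 0.4211]].

Step 3 — form the quadratic (x - mu)^T · Sigma^{-1} · (x - mu):
  Sigma^{-1} · (x - mu) = (-0.5965, 0.5614, -0.0526).
  (x - mu)^T · [Sigma^{-1} · (x - mu)] = (-3)·(-0.5965) + (1)·(0.5614) + (1)·(-0.0526) = 2.2982.

Step 4 — take square root: d = √(2.2982) ≈ 1.516.

d(x, mu) = √(2.2982) ≈ 1.516


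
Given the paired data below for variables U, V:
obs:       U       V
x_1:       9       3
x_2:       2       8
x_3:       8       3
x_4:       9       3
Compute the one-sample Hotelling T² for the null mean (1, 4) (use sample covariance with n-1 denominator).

Step 1 — sample mean vector:
  mean(U) = (9 + 2 + 8 + 9) / 4 = 28/4 = 7
  mean(V) = (3 + 8 + 3 + 3) / 4 = 17/4 = 4.25
  x̄ = (7, 4.25),  deviation x̄ - mu_0 = (7, 4.25) - (1, 4) = (6, 0.25).

Step 2 — sample covariance matrix, S[i,j] = (1/(n-1)) · Σ_k (x_{k,i} - mean_i) · (x_{k,j} - mean_j), divisor n-1 = 3:
  S[U,U] = ((2)·(2) + (-5)·(-5) + (1)·(1) + (2)·(2)) / 3 = 34/3 = 11.3333
  S[U,V] = ((2)·(-1.25) + (-5)·(3.75) + (1)·(-1.25) + (2)·(-1.25)) / 3 = -25/3 = -8.3333
  S[V,V] = ((-1.25)·(-1.25) + (3.75)·(3.75) + (-1.25)·(-1.25) + (-1.25)·(-1.25)) / 3 = 18.75/3 = 6.25
  S = [[11.3333, -8.3333],
 [-8.3333, 6.25]].

Step 3 — invert S. det(S) = 11.3333·6.25 - (-8.3333)² = 1.3889.
  S^{-1} = (1/det) · [[d, -b], [-b, a]] = [[4.5, 6],
 [6, 8.16]].

Step 4 — quadratic form (x̄ - mu_0)^T · S^{-1} · (x̄ - mu_0):
  S^{-1} · (x̄ - mu_0) = (28.5, 38.04),
  (x̄ - mu_0)^T · [...] = (6)·(28.5) + (0.25)·(38.04) = 180.51.

Step 5 — scale by n: T² = 4 · 180.51 = 722.04.

T² ≈ 722.04


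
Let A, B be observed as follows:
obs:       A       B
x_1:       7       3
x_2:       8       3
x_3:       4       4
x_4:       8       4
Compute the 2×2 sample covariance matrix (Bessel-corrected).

Step 1 — column means:
  mean(A) = (7 + 8 + 4 + 8) / 4 = 27/4 = 6.75
  mean(B) = (3 + 3 + 4 + 4) / 4 = 14/4 = 3.5

Step 2 — sample covariance S[i,j] = (1/(n-1)) · Σ_k (x_{k,i} - mean_i) · (x_{k,j} - mean_j), with n-1 = 3.
  S[A,A] = ((0.25)·(0.25) + (1.25)·(1.25) + (-2.75)·(-2.75) + (1.25)·(1.25)) / 3 = 10.75/3 = 3.5833
  S[A,B] = ((0.25)·(-0.5) + (1.25)·(-0.5) + (-2.75)·(0.5) + (1.25)·(0.5)) / 3 = -1.5/3 = -0.5
  S[B,B] = ((-0.5)·(-0.5) + (-0.5)·(-0.5) + (0.5)·(0.5) + (0.5)·(0.5)) / 3 = 1/3 = 0.3333

S is symmetric (S[j,i] = S[i,j]). Assembling:

S = [[3.5833, -0.5],
 [-0.5, 0.3333]]


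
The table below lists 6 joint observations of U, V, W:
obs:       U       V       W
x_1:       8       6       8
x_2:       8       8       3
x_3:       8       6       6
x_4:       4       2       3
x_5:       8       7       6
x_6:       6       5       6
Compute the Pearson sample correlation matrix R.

Step 1 — column means:
  mean(U) = (8 + 8 + 8 + 4 + 8 + 6) / 6 = 42/6 = 7
  mean(V) = (6 + 8 + 6 + 2 + 7 + 5) / 6 = 34/6 = 5.6667
  mean(W) = (8 + 3 + 6 + 3 + 6 + 6) / 6 = 32/6 = 5.3333

Step 2 — sample variances and covariances s[i,j] = (1/(n-1)) · Σ_k (x_{k,i} - mean_i) · (x_{k,j} - mean_j), with n-1 = 5:
  s[U,U] = ((1)·(1) + (1)·(1) + (1)·(1) + (-3)·(-3) + (1)·(1) + (-1)·(-1)) / 5 = 14/5 = 2.8
  s[U,V] = ((1)·(0.3333) + (1)·(2.3333) + (1)·(0.3333) + (-3)·(-3.6667) + (1)·(1.3333) + (-1)·(-0.6667)) / 5 = 16/5 = 3.2
  s[U,W] = ((1)·(2.6667) + (1)·(-2.3333) + (1)·(0.6667) + (-3)·(-2.3333) + (1)·(0.6667) + (-1)·(0.6667)) / 5 = 8/5 = 1.6
  s[V,V] = ((0.3333)·(0.3333) + (2.3333)·(2.3333) + (0.3333)·(0.3333) + (-3.6667)·(-3.6667) + (1.3333)·(1.3333) + (-0.6667)·(-0.6667)) / 5 = 21.3333/5 = 4.2667
  s[V,W] = ((0.3333)·(2.6667) + (2.3333)·(-2.3333) + (0.3333)·(0.6667) + (-3.6667)·(-2.3333) + (1.3333)·(0.6667) + (-0.6667)·(0.6667)) / 5 = 4.6667/5 = 0.9333
  s[W,W] = ((2.6667)·(2.6667) + (-2.3333)·(-2.3333) + (0.6667)·(0.6667) + (-2.3333)·(-2.3333) + (0.6667)·(0.6667) + (0.6667)·(0.6667)) / 5 = 19.3333/5 = 3.8667
  Sample standard deviations s_i = √(s[i,i]):
  s(U) = √(2.8) = 1.6733
  s(V) = √(4.2667) = 2.0656
  s(W) = √(3.8667) = 1.9664

Step 3 — r_{ij} = s_{ij} / (s_i · s_j):
  r[U,U] = 1 (diagonal).
  r[U,V] = 3.2 / (1.6733 · 2.0656) = 3.2 / 3.4564 = 0.9258
  r[U,W] = 1.6 / (1.6733 · 1.9664) = 1.6 / 3.2904 = 0.4863
  r[V,V] = 1 (diagonal).
  r[V,W] = 0.9333 / (2.0656 · 1.9664) = 0.9333 / 4.0617 = 0.2298
  r[W,W] = 1 (diagonal).

R is symmetric with unit diagonal. Assembling:

R = [[1, 0.9258, 0.4863],
 [0.9258, 1, 0.2298],
 [0.4863, 0.2298, 1]]
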